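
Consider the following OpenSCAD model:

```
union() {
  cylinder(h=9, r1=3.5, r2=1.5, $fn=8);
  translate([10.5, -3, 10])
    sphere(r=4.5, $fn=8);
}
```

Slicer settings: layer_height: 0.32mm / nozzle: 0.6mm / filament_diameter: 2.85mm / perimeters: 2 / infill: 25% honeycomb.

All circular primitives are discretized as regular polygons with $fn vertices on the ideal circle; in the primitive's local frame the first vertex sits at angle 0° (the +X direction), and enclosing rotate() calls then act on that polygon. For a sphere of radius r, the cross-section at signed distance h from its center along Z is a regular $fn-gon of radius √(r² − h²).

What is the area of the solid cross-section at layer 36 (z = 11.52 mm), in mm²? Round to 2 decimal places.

50.74 mm²

At z = 11.52 mm: the cone does not reach this height (z outside [0, 9]); the r=4.5 sphere at (10.5, -3) contributes a regular 8-gon of circumradius √(4.5²−1.52²) = 4.236 (area = (8/2)·4.236²·sin(360°/8) = 50.74 mm²); Taking the union: only the r=4.5 sphere at (10.5, -3) is present, so the union is just that shape — area = 50.74 mm². Overall, the cross-section is a single solid region. Net area = 50.74 mm².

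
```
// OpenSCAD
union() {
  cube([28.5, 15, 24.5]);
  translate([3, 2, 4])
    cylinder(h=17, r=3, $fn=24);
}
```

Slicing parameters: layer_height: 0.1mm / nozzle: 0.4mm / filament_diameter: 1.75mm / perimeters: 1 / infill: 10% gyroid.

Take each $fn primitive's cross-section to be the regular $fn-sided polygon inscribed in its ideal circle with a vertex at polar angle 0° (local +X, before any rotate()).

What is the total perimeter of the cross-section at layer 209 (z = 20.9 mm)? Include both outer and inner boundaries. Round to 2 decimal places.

87.58 mm

At z = 20.9 mm: the 28.5×15 cube contributes its full rectangle (perimeter 87.00 mm); the r=3 cylinder at (3, 2) contributes a regular 24-gon of circumradius 3 (perimeter = 2·24·3.000·sin(180°/24) = 18.80 mm); Combining (union): the regions partially overlap (shared area 24.94 mm²), so the edge portions inside another operand are dropped and the merged outline is re-measured after clipping — boundary = 87.58 mm. Overall, the cross-section is a single solid region. Total boundary length (outer) = 87.58 mm.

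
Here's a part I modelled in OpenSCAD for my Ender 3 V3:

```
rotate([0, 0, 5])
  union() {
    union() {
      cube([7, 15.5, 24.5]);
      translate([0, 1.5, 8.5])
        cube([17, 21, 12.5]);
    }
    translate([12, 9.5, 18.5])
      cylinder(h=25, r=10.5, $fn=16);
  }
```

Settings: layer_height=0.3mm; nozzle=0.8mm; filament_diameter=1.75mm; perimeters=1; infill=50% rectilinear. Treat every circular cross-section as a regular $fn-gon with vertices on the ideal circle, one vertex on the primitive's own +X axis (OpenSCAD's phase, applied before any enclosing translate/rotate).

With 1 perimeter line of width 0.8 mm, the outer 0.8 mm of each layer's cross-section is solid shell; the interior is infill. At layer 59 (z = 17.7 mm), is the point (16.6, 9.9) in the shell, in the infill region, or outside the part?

outside

At z = 17.7 mm: the cube is present — its section is the full 7×15.5 rectangle; the 17×21 cube at (0, 1.5) contributes its full rectangle; Taking the union: the regions partially overlap (shared area 98.00 mm²), so overlapping operands fuse into one piece — 1 connected region; the cylinder at (12, 9.5) does not reach this height (z outside [18.5, 43.5]); Merging all regions: only that combined region is present, so the union is just that shape — 1 connected region; (whole slice rotated 5° about Z — lengths, areas and connectivity unchanged). Overall, the cross-section is a single solid region. Undo the 5° rotation: the query point maps to (17.400, 8.416) in the un-rotated model frame. The nearest boundary edge runs (17.00, 22.50)→(17.00, 1.50); distance from the point to it = 0.40 mm. The point is not inside any of the regions above, so it lies outside the cross-section (0.40 mm from the nearest boundary).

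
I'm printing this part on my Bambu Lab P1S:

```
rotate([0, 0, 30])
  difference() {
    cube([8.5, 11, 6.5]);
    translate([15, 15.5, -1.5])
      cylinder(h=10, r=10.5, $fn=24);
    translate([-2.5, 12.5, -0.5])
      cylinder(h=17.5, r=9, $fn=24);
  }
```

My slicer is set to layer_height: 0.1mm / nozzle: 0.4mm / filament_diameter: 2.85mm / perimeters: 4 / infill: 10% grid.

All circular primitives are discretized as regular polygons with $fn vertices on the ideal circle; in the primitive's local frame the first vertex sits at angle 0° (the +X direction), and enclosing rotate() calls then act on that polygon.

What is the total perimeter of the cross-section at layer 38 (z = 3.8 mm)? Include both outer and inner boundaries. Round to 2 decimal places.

At z = 3.8 mm: the cube is present — its section is the full 8.5×11 rectangle (perimeter 39.00 mm); the cylinder at (15, 15.5): section is a regular 24-gon, circumradius r=10.5 (perimeter = 2·24·10.500·sin(180°/24) = 65.79 mm); the r=9 cylinder at (-2.5, 12.5) gives a regular 24-gon of circumradius 9 (constant along its height) (perimeter = 2·24·9.000·sin(180°/24) = 56.39 mm); After the difference (first − rest): starting from the 8.5×11 cube, the r=10.5 cylinder at (15, 15.5) partially overlaps it — only the 6.21 mm² overlap (of its 342.42 mm²) is removed, clipping the outline; the r=9 cylinder at (-2.5, 12.5) partially overlaps it — only the 30.79 mm² overlap (of its 251.57 mm²) is removed, clipping the outline — boundary = 32.32 mm; (whole slice rotated 30° about Z — lengths, areas and connectivity unchanged). Overall, the cross-section is a single solid region. Total boundary length (outer) = 32.32 mm.

32.32 mm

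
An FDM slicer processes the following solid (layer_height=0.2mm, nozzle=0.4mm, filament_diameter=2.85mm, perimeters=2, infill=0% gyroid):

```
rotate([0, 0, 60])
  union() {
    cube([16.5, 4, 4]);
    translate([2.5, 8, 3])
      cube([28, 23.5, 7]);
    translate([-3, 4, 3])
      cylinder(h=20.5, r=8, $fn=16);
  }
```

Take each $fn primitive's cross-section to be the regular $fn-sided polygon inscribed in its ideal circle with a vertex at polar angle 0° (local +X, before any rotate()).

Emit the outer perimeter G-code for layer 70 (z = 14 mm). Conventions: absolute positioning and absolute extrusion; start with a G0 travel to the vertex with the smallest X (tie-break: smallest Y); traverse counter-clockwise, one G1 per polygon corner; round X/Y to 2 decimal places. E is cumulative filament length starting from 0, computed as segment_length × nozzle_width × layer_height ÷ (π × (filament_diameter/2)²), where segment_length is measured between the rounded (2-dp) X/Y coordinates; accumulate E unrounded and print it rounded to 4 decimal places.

At z = 14 mm: the cube is absent (z outside [0, 4]); the cube at (2.5, 8) is not intersected at this z (z outside [3, 10]); the cylinder at (-3, 4): section is a regular 16-gon, circumradius r=8; Combining (union): only the r=8 cylinder at (-3, 4) is present, so the union is just that shape — 1 connected region; (whole slice rotated 60° about Z — lengths, areas and connectivity unchanged). The outline is a single polygon with 16 vertices. Extrusion per mm of travel: 0.4 × 0.2 / (π × 1.425²) = 0.012540. Accumulating E over each segment gives final E = 0.6263.

G0 X-12.90 Y0.45 Z14.00
G1 X-12.69 Y-2.67 E0.0392
G1 X-11.31 Y-5.47 E0.0784
G1 X-8.96 Y-7.53 E0.1176
G1 X-6.01 Y-8.53 E0.1566
G1 X-2.89 Y-8.33 E0.1958
G1 X-0.09 Y-6.94 E0.2350
G1 X1.96 Y-4.60 E0.2740
G1 X2.97 Y-1.64 E0.3133
G1 X2.76 Y1.47 E0.3523
G1 X1.38 Y4.27 E0.3915
G1 X-0.96 Y6.33 E0.4306
G1 X-3.92 Y7.33 E0.4698
G1 X-7.03 Y7.13 E0.5088
G1 X-9.83 Y5.75 E0.5480
G1 X-11.89 Y3.40 E0.5872
G1 X-12.90 Y0.45 E0.6263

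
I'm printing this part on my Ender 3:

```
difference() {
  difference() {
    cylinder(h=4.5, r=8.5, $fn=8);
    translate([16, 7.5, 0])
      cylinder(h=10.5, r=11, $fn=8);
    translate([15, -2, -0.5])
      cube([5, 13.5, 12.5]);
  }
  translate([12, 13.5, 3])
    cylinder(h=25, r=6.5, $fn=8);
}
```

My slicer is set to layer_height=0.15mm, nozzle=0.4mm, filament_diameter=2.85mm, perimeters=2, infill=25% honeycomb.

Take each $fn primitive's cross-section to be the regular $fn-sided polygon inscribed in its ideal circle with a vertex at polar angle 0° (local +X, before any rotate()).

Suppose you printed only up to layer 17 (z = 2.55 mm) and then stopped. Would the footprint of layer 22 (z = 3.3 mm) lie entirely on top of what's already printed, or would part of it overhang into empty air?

Compare the two slices. At z = 2.55: the cylinder: section is a regular 8-gon, circumradius r=8.5 (area = (8/2)·8.500²·sin(360°/8) = 204.35 mm²); the r=11 cylinder at (16, 7.5) gives a regular 8-gon of circumradius 11 (constant along its height) (area = (8/2)·11.000²·sin(360°/8) = 342.24 mm²); the cube at (15, -2) is present — its section is the full 5×13.5 rectangle (area 67.50 mm²); Subtracting the remaining from the first: starting from the r=8.5 cylinder (204.35 mm²), the r=11 cylinder at (16, 7.5) partially overlaps it — only the 2.49 mm² overlap (of its 342.24 mm²) is removed, clipping the outline; the 5×13.5 cube at (15, -2) misses the remaining region (no effect) — area = 201.87 mm²; the cylinder at (12, 13.5) is absent (z outside [3, 28]); After the difference (first − rest): none of the subtracted shapes is present at this height, so that combined region is unchanged — area = 201.87 mm². At z = 3.3: the r=8.5 cylinder gives a regular 8-gon of circumradius 8.5 (constant along its height) (area = (8/2)·8.500²·sin(360°/8) = 204.35 mm²); the r=11 cylinder at (16, 7.5) gives a regular 8-gon of circumradius 11 (constant along its height) (area = (8/2)·11.000²·sin(360°/8) = 342.24 mm²); the cube at (15, -2) is present — its section is the full 5×13.5 rectangle (area 67.50 mm²); After the difference (first − rest): starting from the r=8.5 cylinder (204.35 mm²), the r=11 cylinder at (16, 7.5) partially overlaps it — only the 2.49 mm² overlap (of its 342.24 mm²) is removed, clipping the outline; the 5×13.5 cube at (15, -2) misses the remaining region (no effect) — area = 201.87 mm²; the r=6.5 cylinder at (12, 13.5) contributes a regular 8-gon of circumradius 6.5 (area = (8/2)·6.500²·sin(360°/8) = 119.50 mm²); After the difference (first − rest): starting from that combined region (201.87 mm²), the r=6.5 cylinder at (12, 13.5) misses the remaining region (no effect) — area = 201.87 mm². Checking containment: the cross-section at z = 3.3 is a subset of the cross-section at z = 2.55.

entirely on top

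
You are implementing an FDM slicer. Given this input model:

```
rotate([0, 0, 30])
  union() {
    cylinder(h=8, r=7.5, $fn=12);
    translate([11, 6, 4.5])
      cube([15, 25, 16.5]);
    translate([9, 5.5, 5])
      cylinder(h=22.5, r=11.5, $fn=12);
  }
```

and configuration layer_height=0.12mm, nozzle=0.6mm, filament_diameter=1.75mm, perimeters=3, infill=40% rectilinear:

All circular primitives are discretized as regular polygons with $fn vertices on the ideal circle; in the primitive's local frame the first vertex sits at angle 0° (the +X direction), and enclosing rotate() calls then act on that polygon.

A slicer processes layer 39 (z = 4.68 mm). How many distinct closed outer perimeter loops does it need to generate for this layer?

2

At z = 4.68 mm: the cylinder: section is a regular 12-gon, circumradius r=7.5; the cube at (11, 6) (footprint 15×25) is included at this height; the cylinder at (9, 5.5) is not intersected at this z (z outside [5, 27.5]); Combining (union): the 2 present regions are separate (no shared area or edge), so areas and boundary lengths simply add and each stays a separate island — 2 connected regions; (whole slice rotated 30° about Z — lengths, areas and connectivity unchanged). The result has 2 disconnected regions.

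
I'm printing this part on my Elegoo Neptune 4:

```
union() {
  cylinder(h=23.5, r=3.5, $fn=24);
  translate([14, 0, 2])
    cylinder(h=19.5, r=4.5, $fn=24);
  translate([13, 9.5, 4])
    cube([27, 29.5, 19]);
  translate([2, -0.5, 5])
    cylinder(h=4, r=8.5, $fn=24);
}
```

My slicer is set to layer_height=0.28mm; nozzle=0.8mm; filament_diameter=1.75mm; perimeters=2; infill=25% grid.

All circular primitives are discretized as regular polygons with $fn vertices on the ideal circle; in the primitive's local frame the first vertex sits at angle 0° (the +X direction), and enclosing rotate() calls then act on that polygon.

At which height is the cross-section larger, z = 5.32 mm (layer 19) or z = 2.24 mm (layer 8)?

Layer 19 (z = 5.32): the r=3.5 cylinder contributes a regular 24-gon of circumradius 3.5 (area = (24/2)·3.500²·sin(360°/24) = 38.05 mm²); the cylinder at (14, 0): section is a regular 24-gon, circumradius r=4.5 (area = (24/2)·4.500²·sin(360°/24) = 62.89 mm²); the cube at (13, 9.5) (footprint 27×29.5) is included at this height (area 796.50 mm²); the cylinder at (2, -0.5): section is a regular 24-gon, circumradius r=8.5 (area = (24/2)·8.500²·sin(360°/24) = 224.40 mm²); Taking the union: the regions partially overlap — summed areas 1121.84 mm² minus the doubly-counted overlap 40.83 mm² gives 1081.01 mm² — area = 1081.01 mm². So its area = 1081.01 mm². Layer 8 (z = 2.24): the r=3.5 cylinder gives a regular 24-gon of circumradius 3.5 (constant along its height) (area = (24/2)·3.500²·sin(360°/24) = 38.05 mm²); the r=4.5 cylinder at (14, 0) gives a regular 24-gon of circumradius 4.5 (constant along its height) (area = (24/2)·4.500²·sin(360°/24) = 62.89 mm²); the cube at (13, 9.5) does not reach this height (z outside [4, 23]); the cylinder at (2, -0.5) is absent (z outside [5, 9]); Combining (union): the 2 present regions are separate (no shared area or edge), so areas and boundary lengths simply add and each stays a separate island — area = 100.94 mm². So its area = 100.94 mm². Layer 19 is larger (1081.01 vs 100.94 mm²).

layer 19 (z = 5.32 mm)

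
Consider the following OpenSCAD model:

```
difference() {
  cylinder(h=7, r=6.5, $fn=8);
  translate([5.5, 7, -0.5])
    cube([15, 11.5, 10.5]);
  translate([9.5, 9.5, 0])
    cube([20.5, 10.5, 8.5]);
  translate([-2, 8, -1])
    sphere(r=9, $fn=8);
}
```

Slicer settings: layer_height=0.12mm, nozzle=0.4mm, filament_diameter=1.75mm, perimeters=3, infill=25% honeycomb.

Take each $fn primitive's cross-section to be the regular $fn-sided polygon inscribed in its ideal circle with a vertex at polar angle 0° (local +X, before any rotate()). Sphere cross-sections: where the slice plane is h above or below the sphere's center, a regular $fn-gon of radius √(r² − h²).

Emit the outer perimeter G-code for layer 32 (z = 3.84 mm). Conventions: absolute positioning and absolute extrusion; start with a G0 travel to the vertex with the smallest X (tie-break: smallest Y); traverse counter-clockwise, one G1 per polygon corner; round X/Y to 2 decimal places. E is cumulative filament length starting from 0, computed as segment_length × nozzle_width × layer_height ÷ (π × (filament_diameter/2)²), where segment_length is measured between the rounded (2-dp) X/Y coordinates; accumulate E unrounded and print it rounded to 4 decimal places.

At z = 3.84 mm: the r=6.5 cylinder gives a regular 8-gon of circumradius 6.5 (constant along its height); the cube at (5.5, 7) is present — its section is the full 15×11.5 rectangle; the 20.5×10.5 cube at (9.5, 9.5) contributes its full rectangle; the sphere at (-2, 8): section is a regular 8-gon, circumradius = √(r²−h²) = √(9²−4.84²) = 7.588; Subtracting the remaining from the first: starting from the r=6.5 cylinder, the 15×11.5 cube at (5.5, 7) misses the remaining region (no effect); the 20.5×10.5 cube at (9.5, 9.5) misses the remaining region (no effect); the r=9 sphere at (-2, 8) partially overlaps it — only the 37.18 mm² overlap (of its 162.84 mm²) is removed, clipping the outline — 1 connected region. The outline is a single polygon with 10 vertices. Extrusion per mm of travel: 0.4 × 0.12 / (π × 0.875²) = 0.019956. Accumulating E over each segment gives final E = 0.7876.

G0 X-6.50 Y0.00 Z3.84
G1 X-4.60 Y-4.60 E0.0993
G1 X0.00 Y-6.50 E0.1986
G1 X4.60 Y-4.60 E0.2980
G1 X6.50 Y0.00 E0.3973
G1 X4.60 Y4.60 E0.4966
G1 X4.24 Y4.74 E0.5043
G1 X3.37 Y2.63 E0.5499
G1 X-2.00 Y0.41 E0.6658
G1 X-5.70 Y1.94 E0.7457
G1 X-6.50 Y0.00 E0.7876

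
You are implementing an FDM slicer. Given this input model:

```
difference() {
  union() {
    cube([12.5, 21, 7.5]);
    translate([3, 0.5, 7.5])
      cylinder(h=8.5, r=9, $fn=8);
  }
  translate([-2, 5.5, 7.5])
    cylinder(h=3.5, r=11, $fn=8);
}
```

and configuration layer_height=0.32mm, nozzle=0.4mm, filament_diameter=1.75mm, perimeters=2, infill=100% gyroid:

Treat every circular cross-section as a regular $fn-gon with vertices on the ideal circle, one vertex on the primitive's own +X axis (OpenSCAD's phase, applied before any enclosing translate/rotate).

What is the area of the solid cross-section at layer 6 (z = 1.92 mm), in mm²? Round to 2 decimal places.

262.50 mm²

At z = 1.92 mm: the 12.5×21 cube contributes its full rectangle (area 262.50 mm²); the cylinder at (3, 0.5) is not intersected at this z (z outside [7.5, 16]); Merging all regions: only the 12.5×21 cube is present, so the union is just that shape — area = 262.50 mm²; the cylinder at (-2, 5.5) is not intersected at this z (z outside [7.5, 11]); Subtracting the remaining from the first: none of the subtracted shapes is present at this height, so that combined region is unchanged — area = 262.50 mm². Overall, the cross-section is a single solid region. Net area = 262.50 mm².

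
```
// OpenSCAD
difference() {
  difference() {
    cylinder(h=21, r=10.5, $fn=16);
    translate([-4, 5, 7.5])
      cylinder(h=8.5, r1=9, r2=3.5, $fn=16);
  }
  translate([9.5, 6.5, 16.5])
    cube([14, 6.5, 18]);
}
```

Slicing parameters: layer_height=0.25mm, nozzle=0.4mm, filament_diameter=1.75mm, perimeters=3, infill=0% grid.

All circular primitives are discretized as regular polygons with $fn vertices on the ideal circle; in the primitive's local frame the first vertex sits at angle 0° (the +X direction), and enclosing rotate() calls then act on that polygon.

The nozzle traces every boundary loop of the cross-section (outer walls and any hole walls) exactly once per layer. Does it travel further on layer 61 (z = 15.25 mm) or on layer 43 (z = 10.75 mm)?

Layer 61 (z = 15.25): the r=10.5 cylinder contributes a regular 16-gon of circumradius 10.5 (perimeter = 2·16·10.500·sin(180°/16) = 65.55 mm); the cone at (-4, 5) (r1=9→r2=3.5) has section circumradius 3.985 here — a regular 16-gon (perimeter = 2·16·3.985·sin(180°/16) = 24.88 mm); After the difference (first − rest): starting from the r=10.5 cylinder, the cone at (-4, 5) lies wholly inside it (removes its full 48.62 mm² and its 24.88 mm outline becomes a hole wall) — boundary (outer + 1 inner loop) = 90.43 mm; the cube at (9.5, 6.5) does not reach this height (z outside [16.5, 34.5]); Subtracting the remaining from the first: none of the subtracted shapes is present at this height, so that combined region is unchanged — boundary (outer + 1 inner loop) = 90.43 mm. So its perimeter = 90.43 mm. Layer 43 (z = 10.75): the r=10.5 cylinder gives a regular 16-gon of circumradius 10.5 (constant along its height) (perimeter = 2·16·10.500·sin(180°/16) = 65.55 mm); the cone at (-4, 5) (r1=9→r2=3.5) has section circumradius 6.897 here — a regular 16-gon (perimeter = 2·16·6.897·sin(180°/16) = 43.06 mm); Subtracting the remaining from the first: starting from the r=10.5 cylinder, the cone at (-4, 5) partially overlaps it — only the 115.67 mm² overlap (of its 145.63 mm²) is removed, clipping the outline — boundary = 76.06 mm; the cube at (9.5, 6.5) does not reach this height (z outside [16.5, 34.5]); Subtracting the remaining from the first: none of the subtracted shapes is present at this height, so the result so far is unchanged — boundary = 76.06 mm. So its perimeter = 76.06 mm. Layer 61 is larger (90.43 vs 76.06 mm).

layer 61 (z = 15.25 mm)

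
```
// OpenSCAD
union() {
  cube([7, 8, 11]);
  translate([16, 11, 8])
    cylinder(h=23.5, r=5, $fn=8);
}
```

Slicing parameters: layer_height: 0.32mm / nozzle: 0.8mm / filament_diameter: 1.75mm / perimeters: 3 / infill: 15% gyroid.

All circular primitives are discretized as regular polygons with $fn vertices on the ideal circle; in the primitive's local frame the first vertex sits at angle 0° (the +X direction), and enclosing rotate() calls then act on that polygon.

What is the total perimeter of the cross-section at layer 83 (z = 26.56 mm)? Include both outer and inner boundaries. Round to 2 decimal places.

30.61 mm

At z = 26.56 mm: the cube does not reach this height (z outside [0, 11]); the cylinder at (16, 11): section is a regular 8-gon, circumradius r=5 (perimeter = 2·8·5.000·sin(180°/8) = 30.61 mm); Taking the union: only the r=5 cylinder at (16, 11) is present, so the union is just that shape — boundary = 30.61 mm. Overall, the cross-section is a single solid region. Total boundary length (outer) = 30.61 mm.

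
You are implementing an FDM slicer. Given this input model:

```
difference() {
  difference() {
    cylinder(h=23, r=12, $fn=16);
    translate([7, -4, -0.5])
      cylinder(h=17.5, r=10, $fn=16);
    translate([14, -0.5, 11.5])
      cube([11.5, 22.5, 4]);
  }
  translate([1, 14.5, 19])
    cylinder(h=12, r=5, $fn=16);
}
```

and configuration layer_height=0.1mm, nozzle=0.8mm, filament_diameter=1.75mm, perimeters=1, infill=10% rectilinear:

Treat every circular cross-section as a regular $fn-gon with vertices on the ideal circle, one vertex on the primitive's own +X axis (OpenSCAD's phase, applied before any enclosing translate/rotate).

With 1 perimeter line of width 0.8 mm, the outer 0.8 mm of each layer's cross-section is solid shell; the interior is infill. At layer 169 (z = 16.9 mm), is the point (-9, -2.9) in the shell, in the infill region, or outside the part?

infill

At z = 16.9 mm: the r=12 cylinder contributes a regular 16-gon of circumradius 12; the r=10 cylinder at (7, -4) gives a regular 16-gon of circumradius 10 (constant along its height); the cube at (14, -0.5) does not reach this height (z outside [11.5, 15.5]); Subtracting the remaining from the first: starting from the r=12 cylinder, the r=10 cylinder at (7, -4) partially overlaps it — only the 196.89 mm² overlap (of its 306.15 mm²) is removed, clipping the outline — 1 connected region; the cylinder at (1, 14.5) is not intersected at this z (z outside [19, 31]); Subtracting the remaining from the first: none of the subtracted shapes is present at this height, so the result so far is unchanged — 1 connected region. Overall, the cross-section is a single solid region. The nearest boundary edge runs (-11.09, -4.59)→(-12.00, 0.00); distance from the point to it = 2.38 mm. The point is inside the cross-section and 2.38 mm from the nearest boundary — more than the 0.8 mm shell width (1 × 0.8), so it's in the infill interior.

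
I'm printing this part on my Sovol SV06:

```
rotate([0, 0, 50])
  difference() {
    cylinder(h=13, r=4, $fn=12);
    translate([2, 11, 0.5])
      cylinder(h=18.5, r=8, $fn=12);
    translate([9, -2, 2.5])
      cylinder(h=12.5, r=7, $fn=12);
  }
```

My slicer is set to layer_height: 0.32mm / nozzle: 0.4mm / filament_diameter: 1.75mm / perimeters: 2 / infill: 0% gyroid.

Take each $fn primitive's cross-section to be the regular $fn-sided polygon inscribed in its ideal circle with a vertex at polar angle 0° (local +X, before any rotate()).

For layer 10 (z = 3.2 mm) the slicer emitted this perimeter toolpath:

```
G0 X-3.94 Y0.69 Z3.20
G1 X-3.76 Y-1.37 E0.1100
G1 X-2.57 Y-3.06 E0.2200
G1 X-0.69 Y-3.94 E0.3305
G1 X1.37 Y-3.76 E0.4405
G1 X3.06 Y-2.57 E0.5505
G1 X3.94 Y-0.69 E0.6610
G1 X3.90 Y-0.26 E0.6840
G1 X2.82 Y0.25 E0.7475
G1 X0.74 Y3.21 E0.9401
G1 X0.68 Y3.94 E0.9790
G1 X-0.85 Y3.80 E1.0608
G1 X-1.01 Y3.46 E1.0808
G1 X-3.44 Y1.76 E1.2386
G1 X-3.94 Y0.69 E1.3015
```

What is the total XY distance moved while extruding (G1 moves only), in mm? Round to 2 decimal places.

Sum the Euclidean lengths of each G1 segment: total = 24.46 mm.

24.46 mm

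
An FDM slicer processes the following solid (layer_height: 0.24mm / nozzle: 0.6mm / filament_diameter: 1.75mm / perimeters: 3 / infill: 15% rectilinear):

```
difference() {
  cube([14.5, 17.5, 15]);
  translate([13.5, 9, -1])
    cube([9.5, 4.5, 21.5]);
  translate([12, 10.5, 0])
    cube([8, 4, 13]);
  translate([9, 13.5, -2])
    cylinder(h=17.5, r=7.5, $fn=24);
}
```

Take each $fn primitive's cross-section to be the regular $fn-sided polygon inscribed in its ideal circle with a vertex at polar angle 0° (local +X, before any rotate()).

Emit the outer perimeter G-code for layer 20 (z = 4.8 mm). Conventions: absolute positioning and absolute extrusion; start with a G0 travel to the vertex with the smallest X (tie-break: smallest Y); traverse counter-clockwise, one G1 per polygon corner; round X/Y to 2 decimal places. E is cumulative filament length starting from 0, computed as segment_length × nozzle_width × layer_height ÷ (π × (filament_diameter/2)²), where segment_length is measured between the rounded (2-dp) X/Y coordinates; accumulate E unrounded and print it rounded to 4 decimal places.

G0 X0.00 Y0.00 Z4.80
G1 X14.50 Y0.00 E0.8681
G1 X14.50 Y8.45 E1.3740
G1 X14.30 Y8.20 E1.3931
G1 X12.75 Y7.00 E1.5105
G1 X10.94 Y6.26 E1.6276
G1 X9.00 Y6.00 E1.7447
G1 X7.06 Y6.26 E1.8619
G1 X5.25 Y7.00 E1.9790
G1 X3.70 Y8.20 E2.0964
G1 X2.50 Y9.75 E2.2137
G1 X1.76 Y11.56 E2.3308
G1 X1.50 Y13.50 E2.4480
G1 X1.76 Y15.44 E2.5651
G1 X2.50 Y17.25 E2.6822
G1 X2.70 Y17.50 E2.7014
G1 X0.00 Y17.50 E2.8630
G1 X0.00 Y0.00 E3.9107

At z = 4.8 mm: the cube is present — its section is the full 14.5×17.5 rectangle; the cube at (13.5, 9) is present — its section is the full 9.5×4.5 rectangle; the 8×4 cube at (12, 10.5) contributes its full rectangle; the cylinder at (9, 13.5): section is a regular 24-gon, circumradius r=7.5; Taking the first minus the rest: starting from the 14.5×17.5 cube, the 9.5×4.5 cube at (13.5, 9) partially overlaps it — only the 4.50 mm² overlap (of its 42.75 mm²) is removed, clipping the outline; the 8×4 cube at (12, 10.5) partially overlaps it — only the 7.00 mm² overlap (of its 32.00 mm²) is removed, clipping the outline; the r=7.5 cylinder at (9, 13.5) partially overlaps it — only the 119.43 mm² overlap (of its 174.70 mm²) is removed, clipping the outline — 1 connected region. The outline is a single polygon with 17 vertices. Extrusion per mm of travel: 0.6 × 0.24 / (π × 0.875²) = 0.059868. Accumulating E over each segment gives final E = 3.9107.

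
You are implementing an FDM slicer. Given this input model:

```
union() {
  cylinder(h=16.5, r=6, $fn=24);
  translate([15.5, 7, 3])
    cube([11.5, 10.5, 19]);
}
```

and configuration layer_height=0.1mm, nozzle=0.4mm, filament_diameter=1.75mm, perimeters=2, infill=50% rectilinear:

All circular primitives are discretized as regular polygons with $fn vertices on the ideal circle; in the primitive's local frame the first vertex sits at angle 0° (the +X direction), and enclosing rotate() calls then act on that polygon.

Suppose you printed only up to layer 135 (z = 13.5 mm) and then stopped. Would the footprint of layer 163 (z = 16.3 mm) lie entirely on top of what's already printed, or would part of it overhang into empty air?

entirely on top

Compare the two slices. At z = 13.5: the r=6 cylinder contributes a regular 24-gon of circumradius 6 (area = (24/2)·6.000²·sin(360°/24) = 111.81 mm²); the 11.5×10.5 cube at (15.5, 7) contributes its full rectangle (area 120.75 mm²); Combining (union): the 2 present regions are separate (no shared area or edge), so areas and boundary lengths simply add and each stays a separate island — area = 232.56 mm². At z = 16.3: the cylinder: section is a regular 24-gon, circumradius r=6 (area = (24/2)·6.000²·sin(360°/24) = 111.81 mm²); the cube at (15.5, 7) (footprint 11.5×10.5) is included at this height (area 120.75 mm²); Merging all regions: the 2 present regions are separate (no shared area or edge), so areas and boundary lengths simply add and each stays a separate island — area = 232.56 mm². Checking containment: the cross-section at z = 16.3 is a subset of the cross-section at z = 13.5.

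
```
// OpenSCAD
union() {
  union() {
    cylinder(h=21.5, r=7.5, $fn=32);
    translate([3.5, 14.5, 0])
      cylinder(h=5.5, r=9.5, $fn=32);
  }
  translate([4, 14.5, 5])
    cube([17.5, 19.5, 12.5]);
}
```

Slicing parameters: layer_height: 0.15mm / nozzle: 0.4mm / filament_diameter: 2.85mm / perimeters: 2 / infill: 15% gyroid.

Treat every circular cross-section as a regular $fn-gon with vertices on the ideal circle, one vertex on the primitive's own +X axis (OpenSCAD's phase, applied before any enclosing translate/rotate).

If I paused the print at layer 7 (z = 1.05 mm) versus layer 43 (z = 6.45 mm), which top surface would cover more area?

layer 43 (z = 6.45 mm)

Layer 7 (z = 1.05): the cylinder: section is a regular 32-gon, circumradius r=7.5 (area = (32/2)·7.500²·sin(360°/32) = 175.58 mm²); the r=9.5 cylinder at (3.5, 14.5) contributes a regular 32-gon of circumradius 9.5 (area = (32/2)·9.500²·sin(360°/32) = 281.71 mm²); Combining (union): the regions partially overlap — summed areas 457.29 mm² minus the doubly-counted overlap 10.93 mm² gives 446.36 mm² — area = 446.36 mm²; the cube at (4, 14.5) does not reach this height (z outside [5, 17.5]); Combining (union): only the result so far is present, so the union is just that shape — area = 446.36 mm². So its area = 446.36 mm². Layer 43 (z = 6.45): the r=7.5 cylinder gives a regular 32-gon of circumradius 7.5 (constant along its height) (area = (32/2)·7.500²·sin(360°/32) = 175.58 mm²); the cylinder at (3.5, 14.5) is absent (z outside [0, 5.5]); Combining (union): only the r=7.5 cylinder is present, so the union is just that shape — area = 175.58 mm²; the cube at (4, 14.5) is present — its section is the full 17.5×19.5 rectangle (area 341.25 mm²); Taking the union: the 2 present regions are separate (no shared area or edge), so areas and boundary lengths simply add and each stays a separate island — area = 516.83 mm². So its area = 516.83 mm². Layer 43 is larger (516.83 vs 446.36 mm²).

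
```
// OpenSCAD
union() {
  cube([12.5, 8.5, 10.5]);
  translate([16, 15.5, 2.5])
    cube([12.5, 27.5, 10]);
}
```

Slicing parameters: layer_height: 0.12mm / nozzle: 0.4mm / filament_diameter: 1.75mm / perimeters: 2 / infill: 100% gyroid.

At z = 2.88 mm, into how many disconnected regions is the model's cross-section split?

At z = 2.88 mm: the cube (footprint 12.5×8.5) is included at this height; the 12.5×27.5 cube at (16, 15.5) contributes its full rectangle; Combining (union): the 2 present regions are separate (no shared area or edge), so areas and boundary lengths simply add and each stays a separate island — 2 connected regions. The result has 2 disconnected regions.

2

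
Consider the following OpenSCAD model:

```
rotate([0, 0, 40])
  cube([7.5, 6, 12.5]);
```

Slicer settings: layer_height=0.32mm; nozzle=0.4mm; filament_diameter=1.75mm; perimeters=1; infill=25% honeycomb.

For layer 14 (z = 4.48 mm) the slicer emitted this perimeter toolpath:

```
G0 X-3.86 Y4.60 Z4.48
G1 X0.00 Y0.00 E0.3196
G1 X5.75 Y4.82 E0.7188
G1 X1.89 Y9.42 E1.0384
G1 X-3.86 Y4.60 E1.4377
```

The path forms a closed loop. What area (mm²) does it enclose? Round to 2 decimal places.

45.06 mm²

Apply the shoelace formula to the sequence of (X, Y) vertices; enclosed area = 45.06 mm².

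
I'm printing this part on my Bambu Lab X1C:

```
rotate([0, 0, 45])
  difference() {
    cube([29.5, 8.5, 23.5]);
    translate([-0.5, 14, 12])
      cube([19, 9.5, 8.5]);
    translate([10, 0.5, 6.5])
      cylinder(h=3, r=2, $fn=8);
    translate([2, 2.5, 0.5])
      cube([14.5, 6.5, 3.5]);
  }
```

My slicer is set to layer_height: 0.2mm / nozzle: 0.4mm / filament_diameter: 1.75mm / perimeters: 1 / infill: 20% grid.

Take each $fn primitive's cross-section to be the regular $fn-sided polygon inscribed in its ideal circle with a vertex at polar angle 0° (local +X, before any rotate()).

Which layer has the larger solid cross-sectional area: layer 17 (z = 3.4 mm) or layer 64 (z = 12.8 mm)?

Layer 17 (z = 3.4): the cube is present — its section is the full 29.5×8.5 rectangle (area 250.75 mm²); the cube at (-0.5, 14) is absent (z outside [12, 20.5]); the cylinder at (10, 0.5) does not reach this height (z outside [6.5, 9.5]); the cube at (2, 2.5) is present — its section is the full 14.5×6.5 rectangle (area 94.25 mm²); Taking the first minus the rest: starting from the 29.5×8.5 cube (250.75 mm²), the 14.5×6.5 cube at (2, 2.5) partially overlaps it — only the 87.00 mm² overlap (of its 94.25 mm²) is removed, clipping the outline — area = 163.75 mm²; (whole slice rotated 45° about Z — lengths, areas and connectivity unchanged). So its area = 163.75 mm². Layer 64 (z = 12.8): the cube (footprint 29.5×8.5) is included at this height (area 250.75 mm²); the cube at (-0.5, 14) (footprint 19×9.5) is included at this height (area 180.50 mm²); the cylinder at (10, 0.5) is not intersected at this z (z outside [6.5, 9.5]); the cube at (2, 2.5) is not intersected at this z (z outside [0.5, 4]); After the difference (first − rest): starting from the 29.5×8.5 cube (250.75 mm²), the 19×9.5 cube at (-0.5, 14) misses the remaining region (no effect) — area = 250.75 mm²; (whole slice rotated 45° about Z — lengths, areas and connectivity unchanged). So its area = 250.75 mm². Layer 64 is larger (250.75 vs 163.75 mm²).

layer 64 (z = 12.8 mm)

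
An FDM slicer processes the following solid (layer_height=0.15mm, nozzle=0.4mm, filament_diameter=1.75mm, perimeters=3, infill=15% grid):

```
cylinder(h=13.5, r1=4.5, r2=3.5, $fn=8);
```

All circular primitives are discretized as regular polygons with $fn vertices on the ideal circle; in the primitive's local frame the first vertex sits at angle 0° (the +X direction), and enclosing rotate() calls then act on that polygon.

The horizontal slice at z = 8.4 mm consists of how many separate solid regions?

1

At z = 8.4 mm: the cone (r1=4.5→r2=3.5) has section circumradius 3.878 here — a regular 8-gon. The result has 1 disconnected region.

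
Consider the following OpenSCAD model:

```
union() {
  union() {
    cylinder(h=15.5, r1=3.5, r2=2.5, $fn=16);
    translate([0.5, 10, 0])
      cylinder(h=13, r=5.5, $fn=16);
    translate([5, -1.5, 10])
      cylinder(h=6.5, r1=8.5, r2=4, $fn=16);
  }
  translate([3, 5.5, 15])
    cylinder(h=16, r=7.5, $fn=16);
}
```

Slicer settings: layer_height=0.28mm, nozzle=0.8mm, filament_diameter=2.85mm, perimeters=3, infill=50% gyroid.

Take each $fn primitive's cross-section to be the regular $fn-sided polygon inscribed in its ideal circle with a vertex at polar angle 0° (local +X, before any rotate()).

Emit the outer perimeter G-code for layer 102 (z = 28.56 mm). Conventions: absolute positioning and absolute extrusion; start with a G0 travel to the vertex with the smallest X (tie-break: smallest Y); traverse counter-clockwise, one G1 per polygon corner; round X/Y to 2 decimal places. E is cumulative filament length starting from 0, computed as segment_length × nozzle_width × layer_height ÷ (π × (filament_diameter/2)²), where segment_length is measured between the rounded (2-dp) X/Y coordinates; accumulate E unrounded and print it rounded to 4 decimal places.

At z = 28.56 mm: the cone is absent (z outside [0, 15.5]); the cylinder at (0.5, 10) is absent (z outside [0, 13]); the cone at (5, -1.5) does not reach this height (z outside [10, 16.5]); Merging all regions: nothing is present at this height; the r=7.5 cylinder at (3, 5.5) contributes a regular 16-gon of circumradius 7.5; Taking the union: only the r=7.5 cylinder at (3, 5.5) is present, so the union is just that shape — 1 connected region. The outline is a single polygon with 16 vertices. Extrusion per mm of travel: 0.8 × 0.28 / (π × 1.425²) = 0.035113. Accumulating E over each segment gives final E = 1.6439.

G0 X-4.50 Y5.50 Z28.56
G1 X-3.93 Y2.63 E0.1027
G1 X-2.30 Y0.20 E0.2055
G1 X0.13 Y-1.43 E0.3082
G1 X3.00 Y-2.00 E0.4110
G1 X5.87 Y-1.43 E0.5137
G1 X8.30 Y0.20 E0.6165
G1 X9.93 Y2.63 E0.7192
G1 X10.50 Y5.50 E0.8219
G1 X9.93 Y8.37 E0.9247
G1 X8.30 Y10.80 E1.0274
G1 X5.87 Y12.43 E1.1302
G1 X3.00 Y13.00 E1.2329
G1 X0.13 Y12.43 E1.3357
G1 X-2.30 Y10.80 E1.4384
G1 X-3.93 Y8.37 E1.5411
G1 X-4.50 Y5.50 E1.6439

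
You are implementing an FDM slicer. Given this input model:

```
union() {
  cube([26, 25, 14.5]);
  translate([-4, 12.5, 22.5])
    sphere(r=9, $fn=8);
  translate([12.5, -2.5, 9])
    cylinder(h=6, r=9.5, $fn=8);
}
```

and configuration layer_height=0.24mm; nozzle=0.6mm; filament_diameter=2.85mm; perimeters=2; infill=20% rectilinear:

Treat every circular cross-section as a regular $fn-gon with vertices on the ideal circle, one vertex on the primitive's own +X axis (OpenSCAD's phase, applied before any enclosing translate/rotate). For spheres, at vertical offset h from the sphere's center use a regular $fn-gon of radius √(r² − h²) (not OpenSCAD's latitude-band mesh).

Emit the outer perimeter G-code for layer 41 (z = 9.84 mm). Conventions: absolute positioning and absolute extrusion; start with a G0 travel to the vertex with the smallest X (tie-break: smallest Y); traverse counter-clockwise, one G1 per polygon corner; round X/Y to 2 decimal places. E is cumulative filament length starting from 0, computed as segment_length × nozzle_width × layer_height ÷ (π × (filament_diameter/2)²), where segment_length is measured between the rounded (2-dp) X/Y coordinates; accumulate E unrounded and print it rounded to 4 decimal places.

G0 X0.00 Y0.00 Z9.84
G1 X4.04 Y0.00 E0.0912
G1 X3.00 Y-2.50 E0.1523
G1 X5.78 Y-9.22 E0.3165
G1 X12.50 Y-12.00 E0.4806
G1 X19.22 Y-9.22 E0.6448
G1 X22.00 Y-2.50 E0.8089
G1 X20.96 Y0.00 E0.8701
G1 X26.00 Y0.00 E0.9838
G1 X26.00 Y25.00 E1.5481
G1 X0.00 Y25.00 E2.1350
G1 X0.00 Y0.00 E2.6993

At z = 9.84 mm: the 26×25 cube contributes its full rectangle; the sphere at (-4, 12.5) is not intersected at this z (|z−center|=12.660 > r=9); the r=9.5 cylinder at (12.5, -2.5) gives a regular 8-gon of circumradius 9.5 (constant along its height); Taking the union: the regions partially overlap (shared area 82.72 mm²), so overlapping operands fuse into one piece — 1 connected region. The outline is a single polygon with 11 vertices. Extrusion per mm of travel: 0.6 × 0.24 / (π × 1.425²) = 0.022573. Accumulating E over each segment gives final E = 2.6993.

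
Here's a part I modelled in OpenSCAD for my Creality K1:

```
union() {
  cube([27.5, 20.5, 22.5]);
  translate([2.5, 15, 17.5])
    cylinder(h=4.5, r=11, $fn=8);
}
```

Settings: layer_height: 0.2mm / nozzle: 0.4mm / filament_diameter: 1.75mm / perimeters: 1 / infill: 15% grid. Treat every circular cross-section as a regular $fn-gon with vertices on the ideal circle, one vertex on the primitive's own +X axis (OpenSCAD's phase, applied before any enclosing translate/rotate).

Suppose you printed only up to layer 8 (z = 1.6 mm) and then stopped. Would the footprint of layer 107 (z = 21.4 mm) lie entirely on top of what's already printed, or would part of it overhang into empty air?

part overhangs

Compare the two slices. At z = 1.6: the 27.5×20.5 cube contributes its full rectangle (area 563.75 mm²); the cylinder at (2.5, 15) is absent (z outside [17.5, 22]); Merging all regions: only the 27.5×20.5 cube is present, so the union is just that shape — area = 563.75 mm². At z = 21.4: the 27.5×20.5 cube contributes its full rectangle (area 563.75 mm²); the r=11 cylinder at (2.5, 15) contributes a regular 8-gon of circumradius 11 (area = (8/2)·11.000²·sin(360°/8) = 342.24 mm²); Merging all regions: the regions partially overlap — summed areas 905.99 mm² minus the doubly-counted overlap 179.75 mm² gives 726.24 mm² — area = 726.24 mm². Checking containment: at z = 21.4 the cross-section extends beyond the z = 1.6 cross-section by about 162.49 mm².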